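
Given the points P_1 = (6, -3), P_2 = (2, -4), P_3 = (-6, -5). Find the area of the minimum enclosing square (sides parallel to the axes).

144

The bounding box has width 12 and height 2.
An axis-aligned square enclosing the set must have side ≥ max(width, height).
So the minimum side is max(12, 2) = 12.
Area = 12² = 144.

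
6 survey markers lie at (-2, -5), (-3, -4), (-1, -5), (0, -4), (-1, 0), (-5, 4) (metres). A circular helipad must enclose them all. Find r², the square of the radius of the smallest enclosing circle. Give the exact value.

The minimum enclosing circle of a finite set is fixed by two of the points (as a diameter) or three (as a circumcircle).
The farthest pair is (-1, -5)–(-5, 4) with squared distance 97. The circle on this segment as diameter has centre (-3, -0.5) and r² = 97/4 = 24.25.
Check (-2, -5): distance² to centre = 21.25 ≤ 24.25, so it lies inside.
All remaining points lie in this disk, and no smaller disk contains both endpoints, so this is the minimum enclosing circle.

24.25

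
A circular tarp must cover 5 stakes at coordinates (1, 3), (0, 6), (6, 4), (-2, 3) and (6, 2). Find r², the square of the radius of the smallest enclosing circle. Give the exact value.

The minimum enclosing circle is determined by three boundary points: (6, 4), (-2, 3), (6, 2).
Their circumcentre is (2.0625, 3) with r² = 16.50390625.
The farthest remaining point (0, 6) is at distance² 13.25390625 ≤ 16.50390625.

16.50390625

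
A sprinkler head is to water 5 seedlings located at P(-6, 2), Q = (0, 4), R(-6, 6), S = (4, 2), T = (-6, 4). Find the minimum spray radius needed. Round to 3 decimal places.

5.385

By Welzl's lemma the MEC is supported by two points (diametrically opposite) or three points (on a circumcircle).
The farthest pair is R–S with squared distance 116. The circle on this segment as diameter has centre (-1, 4) and r² = 116/4 = 29.
Check P: distance² to centre = 29 ≤ 29, so it lies inside.
All remaining points lie in this disk, and no smaller disk contains both endpoints, so this is the minimum enclosing circle.
r = √29 ≈ 5.385.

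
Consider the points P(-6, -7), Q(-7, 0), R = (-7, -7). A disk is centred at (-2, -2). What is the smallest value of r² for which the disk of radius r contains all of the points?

50

The required radius is the distance from (-2, -2) to the farthest point.
Squared distances: 41, 29, 50.
Maximum is 50, attained at R.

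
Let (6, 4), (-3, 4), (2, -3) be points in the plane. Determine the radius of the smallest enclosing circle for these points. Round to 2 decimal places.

4.95

Call the three points A, B, C in the order given.
Side lengths²: AB² = 81, AC² = 65, BC² = 74.
Since AB² = 81 < 74 + 65 = 139, the triangle is acute, so the smallest enclosing circle is the circumcircle.
Circumcentre = (1.5, 27/14), r² = 2405/98.
r = √(2405/98) ≈ 4.95.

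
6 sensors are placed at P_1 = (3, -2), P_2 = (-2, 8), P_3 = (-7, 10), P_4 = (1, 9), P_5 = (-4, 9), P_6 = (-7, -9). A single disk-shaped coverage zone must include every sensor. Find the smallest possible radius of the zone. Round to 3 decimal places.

9.926

The minimum enclosing circle of a finite set is fixed by two of the points (as a diameter) or three (as a circumcircle).
The minimum enclosing circle is determined by three boundary points: P_3, P_4, P_6.
Their circumcentre is (-4.125, 0.5) with r² = 98.515625.
The farthest remaining point P_5 is at distance² 72.265625 ≤ 98.515625.
r = √(98.515625) ≈ 9.926.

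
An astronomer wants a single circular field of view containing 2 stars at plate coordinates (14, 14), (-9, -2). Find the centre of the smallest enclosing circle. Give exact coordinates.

The smallest circle enclosing two points has them as diameter endpoints.
Centre = midpoint = (2.5, 6); r² = |(14, 14)−(-9, -2)|²/4 = 785/4 = 196.25.
Centre = (2.5, 6).

(2.5, 6)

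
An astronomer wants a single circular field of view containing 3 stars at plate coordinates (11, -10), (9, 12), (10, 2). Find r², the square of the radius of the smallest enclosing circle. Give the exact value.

122

Call the three points A, B, C in the order given.
Side lengths²: AB² = 488, AC² = 145, BC² = 101.
Since AB² = 488 ≥ 145 + 101 = 246, the angle opposite AB is not acute, so the smallest enclosing circle has AB as diameter.
Centre = midpoint of AB = (10, 1), r² = 488/4 = 122.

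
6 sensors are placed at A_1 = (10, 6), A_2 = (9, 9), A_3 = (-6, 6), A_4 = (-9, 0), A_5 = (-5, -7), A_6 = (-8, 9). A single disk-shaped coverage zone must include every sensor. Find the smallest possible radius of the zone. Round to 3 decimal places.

10.815

The minimum enclosing circle of a finite set is fixed by two of the points (as a diameter) or three (as a circumcircle).
The minimum enclosing circle is determined by three boundary points: A_2, A_5, A_6.
Their circumcentre is (0.5, 2.3125) with r² = 116.97265625.
The farthest remaining point A_1 is at distance² 103.84765625 ≤ 116.97265625.
r = √(116.97265625) ≈ 10.815.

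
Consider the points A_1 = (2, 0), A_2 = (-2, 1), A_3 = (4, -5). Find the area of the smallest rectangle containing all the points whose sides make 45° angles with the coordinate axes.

18

In coordinates u = x + y, v = x − y the rectangle is axis-aligned; the map (x,y)→(u,v) scales areas by 2.
u-values: 2, -1, -1; range = 2 − (-1) = 3.
v-values: 2, -3, 9; range = 9 − (-3) = 12.
Area = (3 × 12) / 2 = 18.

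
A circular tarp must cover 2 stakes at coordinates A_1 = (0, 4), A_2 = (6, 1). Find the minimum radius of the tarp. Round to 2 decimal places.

The smallest circle enclosing two points has them as diameter endpoints.
Centre = midpoint = (3, 2.5); r² = |A_1A_2|²/4 = 45/4 = 11.25.
r = √(11.25) ≈ 3.35.

3.35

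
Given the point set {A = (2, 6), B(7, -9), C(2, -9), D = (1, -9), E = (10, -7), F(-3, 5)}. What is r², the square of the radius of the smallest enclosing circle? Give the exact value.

78.25

The farthest pair is E–F with squared distance 313. The circle on this segment as diameter has centre (3.5, -1) and r² = 313/4 = 78.25.
Check A: distance² to centre = 51.25 ≤ 78.25, so it lies inside.
All remaining points lie in this disk, and no smaller disk contains both endpoints, so this is the minimum enclosing circle.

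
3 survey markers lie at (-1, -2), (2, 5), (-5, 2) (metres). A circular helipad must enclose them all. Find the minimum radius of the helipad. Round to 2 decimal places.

4.10

Call the three points A, B, C in the order given.
Side lengths²: AB² = 58, AC² = 32, BC² = 58.
Since BC² = 58 < 58 + 32 = 90, the triangle is acute, so the smallest enclosing circle is the circumcircle.
Circumcentre = (-0.9, 2.1), r² = 16.82.
r = √(16.82) ≈ 4.10.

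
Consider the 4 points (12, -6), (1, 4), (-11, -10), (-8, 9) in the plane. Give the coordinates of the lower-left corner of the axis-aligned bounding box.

x-range [-11, 12], y-range [-10, 9].
The lower-left corner is (-11, -10).

(-11, -10)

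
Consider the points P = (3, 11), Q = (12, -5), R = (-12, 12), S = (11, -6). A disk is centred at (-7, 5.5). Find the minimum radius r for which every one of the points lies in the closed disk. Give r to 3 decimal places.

The required radius is the distance from (-7, 5.5) to the farthest point.
Squared distances: 130.25, 471.25, 67.25, 456.25.
Maximum is 471.25, attained at Q.
r = √(471.25) ≈ 21.708.

21.708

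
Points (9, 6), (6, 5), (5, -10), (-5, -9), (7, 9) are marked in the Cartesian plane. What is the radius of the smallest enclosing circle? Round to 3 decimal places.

By Welzl's lemma the MEC is supported by two points (diametrically opposite) or three points (on a circumcircle).
The farthest pair is (-5, -9)–(7, 9) with squared distance 468. The circle on this segment as diameter has centre (1, 0) and r² = 468/4 = 117.
Check (9, 6): distance² to centre = 100 ≤ 117, so it lies inside.
All remaining points lie in this disk, and no smaller disk contains both endpoints, so this is the minimum enclosing circle.
r = √117 ≈ 10.817.

10.817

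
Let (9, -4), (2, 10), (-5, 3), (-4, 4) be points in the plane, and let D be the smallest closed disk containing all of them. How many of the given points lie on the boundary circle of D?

3

The minimum enclosing circle is determined by three boundary points: (9, -4), (2, 10), (-5, 3).
Their circumcentre is (19/6, 11/6) with r² = 1225/18.
The farthest remaining point (-4, 4) is at distance² 1009/18 ≤ 1225/18.
The points at distance exactly r from the centre are (9, -4), (2, 10), (-5, 3) — 3 points.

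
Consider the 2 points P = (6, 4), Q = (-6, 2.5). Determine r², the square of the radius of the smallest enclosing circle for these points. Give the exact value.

36.5625

The smallest circle enclosing two points has them as diameter endpoints.
Centre = midpoint = (0, 3.25); r² = |PQ|²/4 = 146.25/4 = 36.5625.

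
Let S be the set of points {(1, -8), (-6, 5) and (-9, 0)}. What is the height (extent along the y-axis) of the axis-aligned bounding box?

max y = 5, min y = -8, so height = 13.

13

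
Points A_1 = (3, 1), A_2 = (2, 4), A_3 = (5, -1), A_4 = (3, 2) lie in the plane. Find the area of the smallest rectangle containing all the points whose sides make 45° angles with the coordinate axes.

In coordinates u = x + y, v = x − y the rectangle is axis-aligned; the map (x,y)→(u,v) scales areas by 2.
u-values: 4, 6, 4, 5; range = 6 − 4 = 2.
v-values: 2, -2, 6, 1; range = 6 − (-2) = 8.
Area = (2 × 8) / 2 = 8.

8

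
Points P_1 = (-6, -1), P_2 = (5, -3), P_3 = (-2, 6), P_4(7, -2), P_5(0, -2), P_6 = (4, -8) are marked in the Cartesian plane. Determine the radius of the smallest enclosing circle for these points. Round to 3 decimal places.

The minimum enclosing circle of a finite set is fixed by two of the points (as a diameter) or three (as a circumcircle).
The farthest pair is P_3–P_6 with squared distance 232. The circle on this segment as diameter has centre (1, -1) and r² = 232/4 = 58.
Check P_1: distance² to centre = 49 ≤ 58, so it lies inside.
All remaining points lie in this disk, and no smaller disk contains both endpoints, so this is the minimum enclosing circle.
r = √58 ≈ 7.616.

7.616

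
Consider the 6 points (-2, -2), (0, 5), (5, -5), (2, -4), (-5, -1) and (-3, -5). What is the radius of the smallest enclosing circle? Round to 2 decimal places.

5.88

The minimum enclosing circle of a finite set is fixed by two of the points (as a diameter) or three (as a circumcircle).
The minimum enclosing circle is determined by three boundary points: (0, 5), (5, -5), (-5, -1).
Their circumcentre is (0.875, -0.8125) with r² = 34.55078125.
The farthest remaining point (-3, -5) is at distance² 32.55078125 ≤ 34.55078125.
r = √(34.55078125) ≈ 5.88.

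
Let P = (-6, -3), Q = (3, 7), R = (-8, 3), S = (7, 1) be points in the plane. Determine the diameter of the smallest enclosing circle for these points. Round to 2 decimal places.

15.13

The minimum enclosing circle of a finite set is fixed by two of the points (as a diameter) or three (as a circumcircle).
The farthest pair is R–S with squared distance 229. The circle on this segment as diameter has centre (-0.5, 2) and r² = 229/4 = 57.25.
Check P: distance² to centre = 55.25 ≤ 57.25, so it lies inside.
All remaining points lie in this disk, and no smaller disk contains both endpoints, so this is the minimum enclosing circle.
Diameter = 2r = 2√(57.25) ≈ 15.13.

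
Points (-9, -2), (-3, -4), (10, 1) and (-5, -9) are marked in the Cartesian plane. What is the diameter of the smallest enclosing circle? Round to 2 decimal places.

19.28

A smallest enclosing disk is always determined by at most three of the input points on its boundary.
The minimum enclosing circle is determined by three boundary points: (-9, -2), (10, 1), (-5, -9).
Their circumcentre is (35/58, -67/58) with r² = 156325/1682.
The farthest remaining point (-3, -4) is at distance² 35453/1682 ≤ 156325/1682.
Diameter = 2r = 2√(156325/1682) ≈ 19.28.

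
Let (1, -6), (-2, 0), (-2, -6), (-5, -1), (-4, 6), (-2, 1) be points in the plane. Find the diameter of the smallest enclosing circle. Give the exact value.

13

The farthest pair is (1, -6)–(-4, 6) with squared distance 169. The circle on this segment as diameter has centre (-1.5, 0) and r² = 169/4 = 42.25.
Check (-2, 0): distance² to centre = 0.25 ≤ 42.25, so it lies inside.
All remaining points lie in this disk, and no smaller disk contains both endpoints, so this is the minimum enclosing circle.
Diameter = 2r = 2√(42.25) = 13.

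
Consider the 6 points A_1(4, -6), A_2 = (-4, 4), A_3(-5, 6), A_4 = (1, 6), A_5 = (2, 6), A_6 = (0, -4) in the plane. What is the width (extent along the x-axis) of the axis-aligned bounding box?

9

max x = 4, min x = -5, so width = 9.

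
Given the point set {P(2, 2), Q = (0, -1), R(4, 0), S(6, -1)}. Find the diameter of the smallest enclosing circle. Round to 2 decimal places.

6.01

The minimum enclosing circle is determined by three boundary points: P, Q, S.
Their circumcentre is (3, -5/6) with r² = 325/36.
The farthest remaining point R is at distance² 61/36 ≤ 325/36.
Diameter = 2r = 2√(325/36) ≈ 6.01.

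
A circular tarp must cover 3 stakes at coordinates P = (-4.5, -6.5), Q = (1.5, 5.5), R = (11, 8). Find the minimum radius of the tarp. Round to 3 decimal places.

10.612

Side lengths²: PQ² = 180, PR² = 450.5, QR² = 96.5.
Since PR² = 450.5 ≥ 180 + 96.5 = 276.5, the angle opposite PR is not acute, so the smallest enclosing circle has PR as diameter.
Centre = midpoint of PR = (3.25, 0.75), r² = 450.5/4 = 112.625.
r = √(112.625) ≈ 10.612.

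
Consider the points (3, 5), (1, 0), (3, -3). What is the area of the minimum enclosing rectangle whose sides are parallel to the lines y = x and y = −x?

In coordinates u = x + y, v = x − y the rectangle is axis-aligned; the map (x,y)→(u,v) scales areas by 2.
u-values: 8, 1, 0; range = 8 − 0 = 8.
v-values: -2, 1, 6; range = 6 − (-2) = 8.
Area = (8 × 8) / 2 = 32.

32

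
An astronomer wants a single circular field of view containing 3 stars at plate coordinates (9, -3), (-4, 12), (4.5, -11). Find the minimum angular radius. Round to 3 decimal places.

Call the three points A, B, C in the order given.
Side lengths²: AB² = 394, AC² = 84.25, BC² = 601.25.
Since BC² = 601.25 ≥ 394 + 84.25 = 478.25, the angle opposite BC is not acute, so the smallest enclosing circle has BC as diameter.
Centre = midpoint of BC = (0.25, 0.5), r² = 601.25/4 = 150.3125.
r = √(150.3125) ≈ 12.260.

12.260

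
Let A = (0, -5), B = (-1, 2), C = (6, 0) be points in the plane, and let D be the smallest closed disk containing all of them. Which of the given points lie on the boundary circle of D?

A, B, C

Side lengths²: AB² = 50, AC² = 61, BC² = 53.
Since AC² = 61 < 53 + 50 = 103, the triangle is acute, so the smallest enclosing circle is the circumcircle.
Circumcentre = (177/94, -109/94), r² = 80825/4418.
The points at distance exactly r from the centre are A, B, C — 3 points.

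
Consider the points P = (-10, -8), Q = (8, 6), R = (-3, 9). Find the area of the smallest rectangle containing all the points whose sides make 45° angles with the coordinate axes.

224

In coordinates u = x + y, v = x − y the rectangle is axis-aligned; the map (x,y)→(u,v) scales areas by 2.
u-values: -18, 14, 6; range = 14 − (-18) = 32.
v-values: -2, 2, -12; range = 2 − (-12) = 14.
Area = (32 × 14) / 2 = 224.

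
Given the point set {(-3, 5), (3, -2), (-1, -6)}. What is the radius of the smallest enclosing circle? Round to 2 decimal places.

5.59

Call the three points A, B, C in the order given.
Side lengths²: AB² = 85, AC² = 125, BC² = 32.
Since AC² = 125 ≥ 85 + 32 = 117, the angle opposite AC is not acute, so the smallest enclosing circle has AC as diameter.
Centre = midpoint of AC = (-2, -0.5), r² = 125/4 = 31.25.
r = √(31.25) ≈ 5.59.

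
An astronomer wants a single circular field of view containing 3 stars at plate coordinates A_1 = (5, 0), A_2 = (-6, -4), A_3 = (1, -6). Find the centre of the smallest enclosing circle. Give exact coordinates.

Side lengths²: A_1A_2² = 137, A_1A_3² = 52, A_2A_3² = 53.
Since A_1A_2² = 137 ≥ 53 + 52 = 105, the angle opposite A_1A_2 is not acute, so the smallest enclosing circle has A_1A_2 as diameter.
Centre = midpoint of A_1A_2 = (-0.5, -2), r² = 137/4 = 34.25.
Centre = (-0.5, -2).

(-0.5, -2)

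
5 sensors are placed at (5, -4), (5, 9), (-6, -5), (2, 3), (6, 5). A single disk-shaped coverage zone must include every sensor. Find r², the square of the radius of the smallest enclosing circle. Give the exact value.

The minimum enclosing circle of a finite set is fixed by two of the points (as a diameter) or three (as a circumcircle).
The farthest pair is (5, 9)–(-6, -5) with squared distance 317. The circle on this segment as diameter has centre (-0.5, 2) and r² = 317/4 = 79.25.
Check (5, -4): distance² to centre = 66.25 ≤ 79.25, so it lies inside.
All remaining points lie in this disk, and no smaller disk contains both endpoints, so this is the minimum enclosing circle.

79.25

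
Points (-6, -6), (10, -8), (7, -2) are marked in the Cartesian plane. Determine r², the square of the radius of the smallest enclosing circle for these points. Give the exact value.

65

Call the three points A, B, C in the order given.
Side lengths²: AB² = 260, AC² = 185, BC² = 45.
Since AB² = 260 ≥ 185 + 45 = 230, the angle opposite AB is not acute, so the smallest enclosing circle has AB as diameter.
Centre = midpoint of AB = (2, -7), r² = 260/4 = 65.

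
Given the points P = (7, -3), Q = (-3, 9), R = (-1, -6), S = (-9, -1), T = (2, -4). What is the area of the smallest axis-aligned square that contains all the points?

The bounding box has width 16 and height 15.
An axis-aligned square enclosing the set must have side ≥ max(width, height).
So the minimum side is max(16, 15) = 16.
Area = 16² = 256.

256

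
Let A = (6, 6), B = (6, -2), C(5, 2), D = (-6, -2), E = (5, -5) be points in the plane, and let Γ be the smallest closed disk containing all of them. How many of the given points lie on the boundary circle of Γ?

3

By Welzl's lemma the MEC is supported by two points (diametrically opposite) or three points (on a circumcircle).
The minimum enclosing circle is determined by three boundary points: A, D, E.
Their circumcentre is (22/31, 29/31) with r² = 51545/961.
The farthest remaining point B is at distance² 35177/961 ≤ 51545/961.
The points at distance exactly r from the centre are A, D, E — 3 points.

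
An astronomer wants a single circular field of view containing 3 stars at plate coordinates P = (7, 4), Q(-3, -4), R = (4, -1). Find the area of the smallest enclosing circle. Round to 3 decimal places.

Side lengths²: PQ² = 164, PR² = 34, QR² = 58.
Since PQ² = 164 ≥ 58 + 34 = 92, the angle opposite PQ is not acute, so the smallest enclosing circle has PQ as diameter.
Centre = midpoint of PQ = (2, 0), r² = 164/4 = 41.
Area = π·r² = π·41 ≈ 128.805.

128.805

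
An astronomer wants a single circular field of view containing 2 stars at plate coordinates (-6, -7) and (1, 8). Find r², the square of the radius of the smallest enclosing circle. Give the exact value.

68.5

The smallest circle enclosing two points has them as diameter endpoints.
Centre = midpoint = (-2.5, 0.5); r² = |(-6, -7)−(1, 8)|²/4 = 274/4 = 68.5.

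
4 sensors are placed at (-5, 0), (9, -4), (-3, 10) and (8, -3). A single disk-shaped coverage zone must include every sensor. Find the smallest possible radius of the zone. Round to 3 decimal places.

9.220

The minimum enclosing circle of a finite set is fixed by two of the points (as a diameter) or three (as a circumcircle).
The farthest pair is (9, -4)–(-3, 10) with squared distance 340. The circle on this segment as diameter has centre (3, 3) and r² = 340/4 = 85.
Check (-5, 0): distance² to centre = 73 ≤ 85, so it lies inside.
All remaining points lie in this disk, and no smaller disk contains both endpoints, so this is the minimum enclosing circle.
r = √85 ≈ 9.220.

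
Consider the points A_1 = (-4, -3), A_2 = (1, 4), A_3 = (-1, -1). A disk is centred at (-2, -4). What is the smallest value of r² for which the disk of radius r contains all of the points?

73

The required radius is the distance from (-2, -4) to the farthest point.
Squared distances: 5, 73, 10.
Maximum is 73, attained at A_2.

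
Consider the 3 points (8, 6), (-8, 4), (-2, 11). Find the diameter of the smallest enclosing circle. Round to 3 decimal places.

16.125

Call the three points A, B, C in the order given.
Side lengths²: AB² = 260, AC² = 125, BC² = 85.
Since AB² = 260 ≥ 125 + 85 = 210, the angle opposite AB is not acute, so the smallest enclosing circle has AB as diameter.
Centre = midpoint of AB = (0, 5), r² = 260/4 = 65.
Diameter = 2r = 2√65 ≈ 16.125.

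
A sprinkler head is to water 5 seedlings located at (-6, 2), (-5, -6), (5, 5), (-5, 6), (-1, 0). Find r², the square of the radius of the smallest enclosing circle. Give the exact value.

By Welzl's lemma the MEC is supported by two points (diametrically opposite) or three points (on a circumcircle).
The minimum enclosing circle is determined by three boundary points: (-5, -6), (5, 5), (-5, 6).
Their circumcentre is (-0.55, 0) with r² = 55.8025.
The farthest remaining point (-6, 2) is at distance² 33.7025 ≤ 55.8025.

55.8025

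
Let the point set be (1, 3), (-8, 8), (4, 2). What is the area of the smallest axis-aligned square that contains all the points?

The bounding box has width 12 and height 6.
An axis-aligned square enclosing the set must have side ≥ max(width, height).
So the minimum side is max(12, 6) = 12.
Area = 12² = 144.

144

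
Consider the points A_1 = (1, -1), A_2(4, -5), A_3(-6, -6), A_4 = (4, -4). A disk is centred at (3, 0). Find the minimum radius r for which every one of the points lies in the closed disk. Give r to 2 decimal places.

The required radius is the distance from (3, 0) to the farthest point.
Squared distances: 5, 26, 117, 17.
Maximum is 117, attained at A_3.
r = √117 ≈ 10.82.

10.82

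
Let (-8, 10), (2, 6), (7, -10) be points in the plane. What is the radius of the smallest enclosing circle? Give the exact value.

Call the three points A, B, C in the order given.
Side lengths²: AB² = 116, AC² = 625, BC² = 281.
Since AC² = 625 ≥ 281 + 116 = 397, the angle opposite AC is not acute, so the smallest enclosing circle has AC as diameter.
Centre = midpoint of AC = (-0.5, 0), r² = 625/4 = 156.25.
r = √(156.25) = 12.5.

12.5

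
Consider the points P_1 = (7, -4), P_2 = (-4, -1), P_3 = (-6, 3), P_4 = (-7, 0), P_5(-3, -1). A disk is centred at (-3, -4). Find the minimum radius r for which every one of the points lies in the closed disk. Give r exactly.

10

The required radius is the distance from (-3, -4) to the farthest point.
Squared distances: 100, 10, 58, 32, 9.
Maximum is 100, attained at P_1.
r = √100 = 10.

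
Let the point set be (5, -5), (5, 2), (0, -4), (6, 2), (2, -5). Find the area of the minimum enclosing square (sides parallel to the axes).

The bounding box has width 6 and height 7.
An axis-aligned square enclosing the set must have side ≥ max(width, height).
So the minimum side is max(6, 7) = 7.
Area = 7² = 49.

49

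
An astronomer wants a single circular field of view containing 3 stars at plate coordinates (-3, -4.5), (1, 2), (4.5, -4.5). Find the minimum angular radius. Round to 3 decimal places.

4.334

Call the three points A, B, C in the order given.
Side lengths²: AB² = 58.25, AC² = 56.25, BC² = 54.5.
Since AB² = 58.25 < 56.25 + 54.5 = 110.75, the triangle is acute, so the smallest enclosing circle is the circumcircle.
Circumcentre = (0.75, -121/52), r² = 25397/1352.
r = √(25397/1352) ≈ 4.334.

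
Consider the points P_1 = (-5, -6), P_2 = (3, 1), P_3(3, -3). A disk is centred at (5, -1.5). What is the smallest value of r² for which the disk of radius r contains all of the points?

120.25

The required radius is the distance from (5, -1.5) to the farthest point.
Squared distances: 120.25, 10.25, 6.25.
Maximum is 120.25, attained at P_1.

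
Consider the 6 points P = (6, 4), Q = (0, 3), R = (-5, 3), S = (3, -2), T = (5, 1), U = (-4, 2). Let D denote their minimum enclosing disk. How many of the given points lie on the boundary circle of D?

3

The minimum enclosing circle of a finite set is fixed by two of the points (as a diameter) or three (as a circumcircle).
The minimum enclosing circle is determined by three boundary points: P, R, S.
Their circumcentre is (23/42, 125/42) with r² = 27145/882.
The farthest remaining point T is at distance² 20929/882 ≤ 27145/882.
The points at distance exactly r from the centre are P, R, S — 3 points.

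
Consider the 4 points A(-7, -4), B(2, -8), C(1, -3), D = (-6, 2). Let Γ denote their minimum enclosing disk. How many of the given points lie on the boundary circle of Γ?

2

A smallest enclosing disk is always determined by at most three of the input points on its boundary.
The farthest pair is B–D with squared distance 164. The circle on this segment as diameter has centre (-2, -3) and r² = 164/4 = 41.
Check A: distance² to centre = 26 ≤ 41, so it lies inside.
All remaining points lie in this disk, and no smaller disk contains both endpoints, so this is the minimum enclosing circle.
The points at distance exactly r from the centre are B, D — 2 points.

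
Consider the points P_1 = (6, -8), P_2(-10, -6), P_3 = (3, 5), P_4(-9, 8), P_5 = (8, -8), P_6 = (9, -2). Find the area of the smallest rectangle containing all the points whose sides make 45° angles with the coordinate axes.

In coordinates u = x + y, v = x − y the rectangle is axis-aligned; the map (x,y)→(u,v) scales areas by 2.
u-values: -2, -16, 8, -1, 0, 7; range = 8 − (-16) = 24.
v-values: 14, -4, -2, -17, 16, 11; range = 16 − (-17) = 33.
Area = (24 × 33) / 2 = 396.

396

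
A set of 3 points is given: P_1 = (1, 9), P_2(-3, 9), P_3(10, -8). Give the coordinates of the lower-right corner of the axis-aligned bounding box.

(10, -8)

x-range [-3, 10], y-range [-8, 9].
The lower-right corner is (10, -8).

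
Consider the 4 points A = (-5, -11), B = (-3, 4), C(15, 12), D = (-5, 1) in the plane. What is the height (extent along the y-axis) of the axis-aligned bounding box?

max y = 12, min y = -11, so height = 23.

23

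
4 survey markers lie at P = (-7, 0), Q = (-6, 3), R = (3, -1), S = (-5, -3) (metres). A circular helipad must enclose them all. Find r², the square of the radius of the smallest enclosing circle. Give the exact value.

A smallest enclosing disk is always determined by at most three of the input points on its boundary.
The minimum enclosing circle is determined by three boundary points: P, Q, R.
Their circumcentre is (-121/62, -1/62) with r² = 48985/1922.
The farthest remaining point S is at distance² 34973/1922 ≤ 48985/1922.

48985/1922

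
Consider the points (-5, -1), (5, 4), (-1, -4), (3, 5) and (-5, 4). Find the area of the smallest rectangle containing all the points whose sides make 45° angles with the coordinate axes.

In coordinates u = x + y, v = x − y the rectangle is axis-aligned; the map (x,y)→(u,v) scales areas by 2.
u-values: -6, 9, -5, 8, -1; range = 9 − (-6) = 15.
v-values: -4, 1, 3, -2, -9; range = 3 − (-9) = 12.
Area = (15 × 12) / 2 = 90.

90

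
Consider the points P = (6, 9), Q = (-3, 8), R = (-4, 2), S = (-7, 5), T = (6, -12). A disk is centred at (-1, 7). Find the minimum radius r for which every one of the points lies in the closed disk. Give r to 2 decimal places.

The required radius is the distance from (-1, 7) to the farthest point.
Squared distances: 53, 5, 34, 40, 410.
Maximum is 410, attained at T.
r = √410 ≈ 20.25.

20.25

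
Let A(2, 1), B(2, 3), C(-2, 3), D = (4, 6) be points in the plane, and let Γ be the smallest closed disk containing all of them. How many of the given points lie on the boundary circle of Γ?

3

By Welzl's lemma the MEC is supported by two points (diametrically opposite) or three points (on a circumcircle).
The minimum enclosing circle is determined by three boundary points: A, C, D.
Their circumcentre is (1.125, 4.25) with r² = 11.328125.
The farthest remaining point B is at distance² 2.328125 ≤ 11.328125.
The points at distance exactly r from the centre are A, C, D — 3 points.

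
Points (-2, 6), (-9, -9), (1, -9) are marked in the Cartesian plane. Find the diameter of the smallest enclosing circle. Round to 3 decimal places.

16.881

Call the three points A, B, C in the order given.
Side lengths²: AB² = 274, AC² = 234, BC² = 100.
Since AB² = 274 < 234 + 100 = 334, the triangle is acute, so the smallest enclosing circle is the circumcircle.
Circumcentre = (-4, -2.2), r² = 71.24.
Diameter = 2r = 2√(71.24) ≈ 16.881.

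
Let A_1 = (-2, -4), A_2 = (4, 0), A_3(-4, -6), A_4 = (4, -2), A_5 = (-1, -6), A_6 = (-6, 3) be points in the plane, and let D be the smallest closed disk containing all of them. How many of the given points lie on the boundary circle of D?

The minimum enclosing circle of a finite set is fixed by two of the points (as a diameter) or three (as a circumcircle).
The minimum enclosing circle is determined by three boundary points: A_3, A_4, A_6.
Their circumcentre is (-1.625, -0.75) with r² = 33.203125.
The farthest remaining point A_2 is at distance² 32.203125 ≤ 33.203125.
The points at distance exactly r from the centre are A_3, A_4, A_6 — 3 points.

3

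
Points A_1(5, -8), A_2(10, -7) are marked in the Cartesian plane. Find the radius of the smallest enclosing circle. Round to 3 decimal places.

The smallest circle enclosing two points has them as diameter endpoints.
Centre = midpoint = (7.5, -7.5); r² = |A_1A_2|²/4 = 26/4 = 6.5.
r = √(6.5) ≈ 2.550.

2.550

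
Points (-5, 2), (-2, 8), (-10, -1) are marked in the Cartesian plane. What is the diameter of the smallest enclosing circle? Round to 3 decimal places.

12.042

Call the three points A, B, C in the order given.
Side lengths²: AB² = 45, AC² = 34, BC² = 145.
Since BC² = 145 ≥ 45 + 34 = 79, the angle opposite BC is not acute, so the smallest enclosing circle has BC as diameter.
Centre = midpoint of BC = (-6, 3.5), r² = 145/4 = 36.25.
Diameter = 2r = 2√(36.25) ≈ 12.042.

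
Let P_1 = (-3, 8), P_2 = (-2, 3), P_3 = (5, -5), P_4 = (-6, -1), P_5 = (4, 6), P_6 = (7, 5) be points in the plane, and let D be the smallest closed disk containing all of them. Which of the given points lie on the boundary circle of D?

The farthest pair is P_1–P_3 with squared distance 233. The circle on this segment as diameter has centre (1, 1.5) and r² = 233/4 = 58.25.
Check P_2: distance² to centre = 11.25 ≤ 58.25, so it lies inside.
All remaining points lie in this disk, and no smaller disk contains both endpoints, so this is the minimum enclosing circle.
The points at distance exactly r from the centre are P_1, P_3 — 2 points.

P_1, P_3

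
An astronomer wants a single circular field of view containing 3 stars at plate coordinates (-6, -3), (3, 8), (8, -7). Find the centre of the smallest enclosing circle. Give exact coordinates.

(43/19, -11/19)

Call the three points A, B, C in the order given.
Side lengths²: AB² = 202, AC² = 212, BC² = 250.
Since BC² = 250 < 212 + 202 = 414, the triangle is acute, so the smallest enclosing circle is the circumcircle.
Circumcentre = (43/19, -11/19), r² = 26765/361.
Centre = (43/19, -11/19).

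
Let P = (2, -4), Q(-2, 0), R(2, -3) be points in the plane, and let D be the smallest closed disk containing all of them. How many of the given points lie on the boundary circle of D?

Side lengths²: PQ² = 32, PR² = 1, QR² = 25.
Since PQ² = 32 ≥ 25 + 1 = 26, the angle opposite PQ is not acute, so the smallest enclosing circle has PQ as diameter.
Centre = midpoint of PQ = (0, -2), r² = 32/4 = 8.
The points at distance exactly r from the centre are P, Q — 2 points.

2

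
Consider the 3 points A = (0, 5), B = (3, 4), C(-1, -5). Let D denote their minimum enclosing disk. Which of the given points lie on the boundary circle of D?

A, B, C

Side lengths²: AB² = 10, AC² = 101, BC² = 97.
Since AC² = 101 < 97 + 10 = 107, the triangle is acute, so the smallest enclosing circle is the circumcircle.
Circumcentre = (-1/62, -3/62), r² = 48985/1922.
The points at distance exactly r from the centre are A, B, C — 3 points.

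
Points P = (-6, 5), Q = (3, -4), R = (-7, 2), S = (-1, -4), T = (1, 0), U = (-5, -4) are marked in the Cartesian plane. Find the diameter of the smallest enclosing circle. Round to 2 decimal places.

By Welzl's lemma the MEC is supported by two points (diametrically opposite) or three points (on a circumcircle).
The farthest pair is P–Q with squared distance 162. The circle on this segment as diameter has centre (-1.5, 0.5) and r² = 162/4 = 40.5.
Check R: distance² to centre = 32.5 ≤ 40.5, so it lies inside.
All remaining points lie in this disk, and no smaller disk contains both endpoints, so this is the minimum enclosing circle.
Diameter = 2r = 2√(40.5) ≈ 12.73.

12.73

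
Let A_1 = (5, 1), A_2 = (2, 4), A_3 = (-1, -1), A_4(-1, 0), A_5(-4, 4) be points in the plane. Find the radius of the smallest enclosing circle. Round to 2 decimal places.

4.74

A smallest enclosing disk is always determined by at most three of the input points on its boundary.
The farthest pair is A_1–A_5 with squared distance 90. The circle on this segment as diameter has centre (0.5, 2.5) and r² = 90/4 = 22.5.
Check A_2: distance² to centre = 4.5 ≤ 22.5, so it lies inside.
All remaining points lie in this disk, and no smaller disk contains both endpoints, so this is the minimum enclosing circle.
r = √(22.5) ≈ 4.74.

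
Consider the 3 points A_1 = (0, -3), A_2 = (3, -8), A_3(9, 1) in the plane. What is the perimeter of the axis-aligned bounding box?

Width = max x − min x = 9 − 0 = 9.
Height = max y − min y = 1 − (-8) = 9.
Perimeter = 2(9 + 9) = 36.

36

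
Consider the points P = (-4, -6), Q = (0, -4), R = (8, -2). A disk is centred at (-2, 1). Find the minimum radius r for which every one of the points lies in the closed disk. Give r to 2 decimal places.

10.44

The required radius is the distance from (-2, 1) to the farthest point.
Squared distances: 53, 29, 109.
Maximum is 109, attained at R.
r = √109 ≈ 10.44.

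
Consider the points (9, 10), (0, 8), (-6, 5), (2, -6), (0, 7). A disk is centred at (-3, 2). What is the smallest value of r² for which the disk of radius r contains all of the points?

The required radius is the distance from (-3, 2) to the farthest point.
Squared distances: 208, 45, 18, 89, 34.
Maximum is 208, attained at (9, 10).

208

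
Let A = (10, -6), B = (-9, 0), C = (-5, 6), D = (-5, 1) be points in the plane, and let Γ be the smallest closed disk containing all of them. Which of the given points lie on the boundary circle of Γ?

A, B, C

A smallest enclosing disk is always determined by at most three of the input points on its boundary.
The minimum enclosing circle is determined by three boundary points: A, B, C.
Their circumcentre is (35/46, -50/23) with r² = 211601/2116.
The farthest remaining point D is at distance² 91541/2116 ≤ 211601/2116.
The points at distance exactly r from the centre are A, B, C — 3 points.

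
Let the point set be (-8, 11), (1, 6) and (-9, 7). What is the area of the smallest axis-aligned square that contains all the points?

100

The bounding box has width 10 and height 5.
An axis-aligned square enclosing the set must have side ≥ max(width, height).
So the minimum side is max(10, 5) = 10.
Area = 10² = 100.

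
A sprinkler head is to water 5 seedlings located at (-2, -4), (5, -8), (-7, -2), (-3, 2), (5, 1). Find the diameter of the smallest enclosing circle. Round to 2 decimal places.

The minimum enclosing circle is determined by three boundary points: (5, -8), (-7, -2), (5, 1).
Their circumcentre is (-0.25, -3.5) with r² = 47.8125.
The farthest remaining point (-3, 2) is at distance² 37.8125 ≤ 47.8125.
Diameter = 2r = 2√(47.8125) ≈ 13.83.

13.83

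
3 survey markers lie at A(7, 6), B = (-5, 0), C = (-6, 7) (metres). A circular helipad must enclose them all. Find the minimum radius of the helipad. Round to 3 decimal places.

6.872

Side lengths²: AB² = 180, AC² = 170, BC² = 50.
Since AB² = 180 < 170 + 50 = 220, the triangle is acute, so the smallest enclosing circle is the circumcircle.
Circumcentre = (1/3, 13/3), r² = 425/9.
r = √(425/9) ≈ 6.872.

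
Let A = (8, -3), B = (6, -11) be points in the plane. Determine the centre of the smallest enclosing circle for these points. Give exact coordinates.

The smallest circle enclosing two points has them as diameter endpoints.
Centre = midpoint = (7, -7); r² = |AB|²/4 = 68/4 = 17.
Centre = (7, -7).

(7, -7)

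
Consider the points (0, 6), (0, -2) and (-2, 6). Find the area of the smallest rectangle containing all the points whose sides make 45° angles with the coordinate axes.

40

In coordinates u = x + y, v = x − y the rectangle is axis-aligned; the map (x,y)→(u,v) scales areas by 2.
u-values: 6, -2, 4; range = 6 − (-2) = 8.
v-values: -6, 2, -8; range = 2 − (-8) = 10.
Area = (8 × 10) / 2 = 40.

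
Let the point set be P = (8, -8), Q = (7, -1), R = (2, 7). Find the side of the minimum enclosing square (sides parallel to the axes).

The bounding box has width 6 and height 15.
An axis-aligned square enclosing the set must have side ≥ max(width, height).
So the minimum side is max(6, 15) = 15.

15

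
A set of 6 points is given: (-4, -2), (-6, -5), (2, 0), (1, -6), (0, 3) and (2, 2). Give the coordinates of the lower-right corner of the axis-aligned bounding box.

x-range [-6, 2], y-range [-6, 3].
The lower-right corner is (2, -6).

(2, -6)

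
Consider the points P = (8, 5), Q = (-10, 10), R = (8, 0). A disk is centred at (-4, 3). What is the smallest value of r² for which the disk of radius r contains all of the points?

The required radius is the distance from (-4, 3) to the farthest point.
Squared distances: 148, 85, 153.
Maximum is 153, attained at R.

153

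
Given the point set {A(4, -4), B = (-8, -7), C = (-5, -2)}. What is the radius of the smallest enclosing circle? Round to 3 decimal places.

Side lengths²: AB² = 153, AC² = 85, BC² = 34.
Since AB² = 153 ≥ 85 + 34 = 119, the angle opposite AB is not acute, so the smallest enclosing circle has AB as diameter.
Centre = midpoint of AB = (-2, -5.5), r² = 153/4 = 38.25.
r = √(38.25) ≈ 6.185.

6.185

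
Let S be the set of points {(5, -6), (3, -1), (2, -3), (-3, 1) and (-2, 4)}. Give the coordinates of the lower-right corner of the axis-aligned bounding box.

(5, -6)

x-range [-3, 5], y-range [-6, 4].
The lower-right corner is (5, -6).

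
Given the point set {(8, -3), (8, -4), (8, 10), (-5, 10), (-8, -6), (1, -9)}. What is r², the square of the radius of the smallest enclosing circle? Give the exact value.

By Welzl's lemma the MEC is supported by two points (diametrically opposite) or three points (on a circumcircle).
The farthest pair is (8, 10)–(-8, -6) with squared distance 512. The circle on this segment as diameter has centre (0, 2) and r² = 512/4 = 128.
Check (8, -3): distance² to centre = 89 ≤ 128, so it lies inside.
All remaining points lie in this disk, and no smaller disk contains both endpoints, so this is the minimum enclosing circle.

128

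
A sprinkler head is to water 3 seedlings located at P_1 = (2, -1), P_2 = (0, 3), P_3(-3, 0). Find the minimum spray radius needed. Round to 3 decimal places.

Side lengths²: P_1P_2² = 20, P_1P_3² = 26, P_2P_3² = 18.
Since P_1P_3² = 26 < 20 + 18 = 38, the triangle is acute, so the smallest enclosing circle is the circumcircle.
Circumcentre = (-1/3, 1/3), r² = 65/9.
r = √(65/9) ≈ 2.687.

2.687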